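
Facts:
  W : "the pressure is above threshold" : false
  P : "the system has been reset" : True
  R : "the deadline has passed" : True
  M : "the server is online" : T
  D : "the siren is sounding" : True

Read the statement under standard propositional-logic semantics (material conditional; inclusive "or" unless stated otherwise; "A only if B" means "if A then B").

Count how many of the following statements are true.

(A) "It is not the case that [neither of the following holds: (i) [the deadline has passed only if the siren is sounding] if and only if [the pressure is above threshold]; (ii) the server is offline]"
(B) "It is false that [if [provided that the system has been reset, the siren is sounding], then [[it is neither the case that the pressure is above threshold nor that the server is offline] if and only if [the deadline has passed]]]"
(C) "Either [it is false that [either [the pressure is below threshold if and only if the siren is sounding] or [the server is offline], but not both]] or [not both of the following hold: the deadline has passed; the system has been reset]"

0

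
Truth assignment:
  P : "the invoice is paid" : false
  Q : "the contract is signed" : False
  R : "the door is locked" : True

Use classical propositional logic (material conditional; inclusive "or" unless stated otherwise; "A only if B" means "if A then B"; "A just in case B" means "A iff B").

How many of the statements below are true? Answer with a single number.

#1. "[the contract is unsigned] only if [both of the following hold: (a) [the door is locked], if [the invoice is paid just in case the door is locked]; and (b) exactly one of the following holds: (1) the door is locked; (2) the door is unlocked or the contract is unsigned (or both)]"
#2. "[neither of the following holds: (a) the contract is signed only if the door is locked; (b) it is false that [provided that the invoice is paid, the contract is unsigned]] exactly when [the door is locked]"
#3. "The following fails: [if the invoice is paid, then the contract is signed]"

0

#1: Formalization: not Q -> (((P iff R) -> R) and (R xor (not R or not Q)))

not Q = not False = True
P iff R = False iff True = False
(P iff R) -> R = False -> True = True
not R = not True = False
not Q = not False = True
not R or not Q = False or True = True
R xor (not R or not Q) = True xor True = False
((P iff R) -> R) and (R xor (not R or not Q)) = True and False = False
not Q -> (((P iff R) -> R) and (R xor (not R or not Q))) = True -> False = False
So #1 is false.

#2: This is ((Q -> R) nor not (P -> not Q)) iff R.

Q -> R = False -> True = True
not Q = not False = True
P -> not Q = False -> True = True
not (P -> not Q) = not True = False
(Q -> R) nor not (P -> not Q) = True nor False = False
((Q -> R) nor not (P -> not Q)) iff R = False iff True = False
Hence #2 is false.

#3: This is not (P -> Q).

P -> Q = False -> False = True
not (P -> Q) = not True = False
So #3 is false.

0 of the 3 statements are true (none).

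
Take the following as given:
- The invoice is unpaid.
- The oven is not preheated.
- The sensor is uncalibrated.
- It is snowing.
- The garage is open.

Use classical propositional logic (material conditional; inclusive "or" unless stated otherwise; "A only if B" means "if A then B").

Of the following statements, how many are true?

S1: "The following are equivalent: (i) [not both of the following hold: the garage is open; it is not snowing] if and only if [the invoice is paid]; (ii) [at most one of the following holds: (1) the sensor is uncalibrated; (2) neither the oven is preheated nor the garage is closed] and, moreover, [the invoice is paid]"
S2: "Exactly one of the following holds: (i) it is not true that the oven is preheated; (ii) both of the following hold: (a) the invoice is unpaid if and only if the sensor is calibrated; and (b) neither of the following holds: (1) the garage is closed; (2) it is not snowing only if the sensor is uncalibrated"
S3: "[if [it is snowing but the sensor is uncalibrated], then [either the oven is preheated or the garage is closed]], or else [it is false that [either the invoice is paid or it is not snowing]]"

Let Q = "the garage is closed" (F), N = "it is snowing" (T), D = "the invoice is paid" (F), K = "the sensor is calibrated" (F), L = "the oven is preheated" (F).

S1: This is ((~Q nand ~N) <-> D) <-> ((~K nand (L nor Q)) & D).

~Q = ~F = T
~N = ~T = F
~Q nand ~N = T nand F = T
(~Q nand ~N) <-> D = T <-> F = F
~K = ~F = T
L nor Q = F nor F = T
~K nand (L nor Q) = T nand T = F
(~K nand (L nor Q)) & D = F & F = F
((~Q nand ~N) <-> D) <-> ((~K nand (L nor Q)) & D) = F <-> F = T
Thus S1 is true.

S2: In symbols: ~L xor ((~D <-> K) & (Q nor (~N -> ~K)))

~L = ~F = T
~D = ~F = T
~D <-> K = T <-> F = F
~N = ~T = F
~K = ~F = T
~N -> ~K = F -> T = T
Q nor (~N -> ~K) = F nor T = F
(~D <-> K) & (Q nor (~N -> ~K)) = F & F = F
~L xor ((~D <-> K) & (Q nor (~N -> ~K))) = T xor F = T
So S2 is true.

S3: Parsed as ((N & ~K) -> (L | Q)) | ~(D | ~N)

~K = ~F = T
N & ~K = T & T = T
L | Q = F | F = F
(N & ~K) -> (L | Q) = T -> F = F
~N = ~T = F
D | ~N = F | F = F
~(D | ~N) = ~F = T
((N & ~K) -> (L | Q)) | ~(D | ~N) = F | T = T
Thus S3 is true.

3 of the 3 statements are true (S1, S2, S3).

3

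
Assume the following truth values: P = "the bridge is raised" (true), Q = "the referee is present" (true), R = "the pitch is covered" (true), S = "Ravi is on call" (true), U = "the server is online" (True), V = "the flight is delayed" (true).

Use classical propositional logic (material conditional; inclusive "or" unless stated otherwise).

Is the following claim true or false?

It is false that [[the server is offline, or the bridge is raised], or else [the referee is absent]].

False

Values: U=True, P=True, Q=True.
This is not ((not U or P) or not Q).

not U = not True = False
not U or P = False or True = True
not Q = not True = False
(not U or P) or not Q = True or False = True
not ((not U or P) or not Q) = not True = False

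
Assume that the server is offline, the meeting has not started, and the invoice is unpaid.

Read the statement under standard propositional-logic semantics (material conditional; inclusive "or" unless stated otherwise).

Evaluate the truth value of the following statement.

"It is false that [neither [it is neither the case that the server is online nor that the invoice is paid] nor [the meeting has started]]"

True.

Let P = "the server is online" (F), R = "the invoice is paid" (F), Q = "the meeting has started" (F).
Formalization: ¬((P ↓ R) ↓ Q)

P ↓ R = F ↓ F = T
(P ↓ R) ↓ Q = T ↓ F = F
¬((P ↓ R) ↓ Q) = ¬F = T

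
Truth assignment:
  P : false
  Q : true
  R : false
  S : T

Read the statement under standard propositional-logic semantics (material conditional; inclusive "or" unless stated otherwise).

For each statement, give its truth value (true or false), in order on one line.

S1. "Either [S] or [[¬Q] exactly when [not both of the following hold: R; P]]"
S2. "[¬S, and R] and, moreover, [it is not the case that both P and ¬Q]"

S1 true, S2 false

S1: In symbols: S or (not Q iff (R nand P))

not Q = not True = False
R nand P = False nand False = True
not Q iff (R nand P) = False iff True = False
S or (not Q iff (R nand P)) = True or False = True
So S1 is true.

S2: This is (not S and R) and (P nand not Q).

not S = not True = False
not S and R = False and False = False
not Q = not True = False
P nand not Q = False nand False = True
(not S and R) and (P nand not Q) = False and True = False
Thus S2 is false.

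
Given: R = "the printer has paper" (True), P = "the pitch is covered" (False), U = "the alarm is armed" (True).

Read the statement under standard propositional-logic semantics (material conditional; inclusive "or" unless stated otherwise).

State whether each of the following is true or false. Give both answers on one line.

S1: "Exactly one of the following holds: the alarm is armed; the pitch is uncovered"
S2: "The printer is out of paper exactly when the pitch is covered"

S1 False; S2 True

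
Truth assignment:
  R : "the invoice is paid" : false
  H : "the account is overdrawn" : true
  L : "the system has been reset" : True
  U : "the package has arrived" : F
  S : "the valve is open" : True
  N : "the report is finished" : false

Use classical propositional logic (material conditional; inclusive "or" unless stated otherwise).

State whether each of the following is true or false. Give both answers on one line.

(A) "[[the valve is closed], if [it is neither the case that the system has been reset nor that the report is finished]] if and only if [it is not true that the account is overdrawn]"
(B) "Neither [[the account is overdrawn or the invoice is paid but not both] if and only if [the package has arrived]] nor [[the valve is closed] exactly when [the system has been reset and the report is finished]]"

(A): Formalization: ((L nor N) -> ~S) <-> ~H

L nor N = T nor F = F
~S = ~T = F
(L nor N) -> ~S = F -> F = T
~H = ~T = F
((L nor N) -> ~S) <-> ~H = T <-> F = F
Hence (A) is false.

(B): Formalization: ((H xor R) <-> U) nor (~S <-> (L & N))

H xor R = T xor F = T
(H xor R) <-> U = T <-> F = F
~S = ~T = F
L & N = T & F = F
~S <-> (L & N) = F <-> F = T
((H xor R) <-> U) nor (~S <-> (L & N)) = F nor T = F
Hence (B) is false.

(A) F, (B) F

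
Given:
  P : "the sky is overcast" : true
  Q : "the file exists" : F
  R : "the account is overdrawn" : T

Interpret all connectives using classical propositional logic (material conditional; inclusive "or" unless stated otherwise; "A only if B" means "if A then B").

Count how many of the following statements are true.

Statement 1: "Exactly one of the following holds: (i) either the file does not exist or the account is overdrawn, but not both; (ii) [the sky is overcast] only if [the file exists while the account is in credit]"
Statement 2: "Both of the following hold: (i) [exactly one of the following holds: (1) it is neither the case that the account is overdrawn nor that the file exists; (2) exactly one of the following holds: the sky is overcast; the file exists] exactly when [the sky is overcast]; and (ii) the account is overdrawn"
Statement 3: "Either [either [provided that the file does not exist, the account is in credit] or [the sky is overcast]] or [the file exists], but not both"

Statement 1: Formalization: (not Q xor R) xor (P -> (Q and not R))

not Q = not False = True
not Q xor R = True xor True = False
not R = not True = False
Q and not R = False and False = False
P -> (Q and not R) = True -> False = False
(not Q xor R) xor (P -> (Q and not R)) = False xor False = False
Hence Statement 1 is false.

Statement 2: This is (((R nor Q) xor (P xor Q)) iff P) and R.

R nor Q = True nor False = False
P xor Q = True xor False = True
(R nor Q) xor (P xor Q) = False xor True = True
((R nor Q) xor (P xor Q)) iff P = True iff True = True
(((R nor Q) xor (P xor Q)) iff P) and R = True and True = True
So Statement 2 is true.

Statement 3: In symbols: ((not Q -> not R) or P) xor Q

not Q = not False = True
not R = not True = False
not Q -> not R = True -> False = False
(not Q -> not R) or P = False or True = True
((not Q -> not R) or P) xor Q = True xor False = True
Thus Statement 3 is true.

True statements: 2 (Statement 2, Statement 3).

2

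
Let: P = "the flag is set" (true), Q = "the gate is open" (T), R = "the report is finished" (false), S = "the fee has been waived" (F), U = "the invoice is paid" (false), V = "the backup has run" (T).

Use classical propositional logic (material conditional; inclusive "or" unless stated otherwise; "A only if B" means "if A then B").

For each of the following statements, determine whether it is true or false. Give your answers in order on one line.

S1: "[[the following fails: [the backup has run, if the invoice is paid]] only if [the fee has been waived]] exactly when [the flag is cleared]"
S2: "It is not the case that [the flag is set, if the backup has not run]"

S1 false / S2 false

S1: Parsed as (~(U -> V) -> S) <-> ~P

U -> V = F -> T = T
~(U -> V) = ~T = F
~(U -> V) -> S = F -> F = T
~P = ~T = F
(~(U -> V) -> S) <-> ~P = T <-> F = F
Hence S1 is false.

S2: In symbols: ~(~V -> P)

~V = ~T = F
~V -> P = F -> T = T
~(~V -> P) = ~T = F
So S2 is false.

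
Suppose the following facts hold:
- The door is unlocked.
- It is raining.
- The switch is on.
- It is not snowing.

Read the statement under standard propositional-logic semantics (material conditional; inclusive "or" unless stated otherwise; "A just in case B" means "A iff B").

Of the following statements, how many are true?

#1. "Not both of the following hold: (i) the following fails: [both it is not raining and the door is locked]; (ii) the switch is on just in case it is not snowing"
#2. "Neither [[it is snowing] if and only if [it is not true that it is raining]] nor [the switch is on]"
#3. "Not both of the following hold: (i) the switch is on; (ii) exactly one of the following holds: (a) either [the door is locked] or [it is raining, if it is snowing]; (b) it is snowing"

Let G = "it is raining" (T), U = "the door is locked" (F), K = "the switch is on" (T), L = "it is snowing" (F).

#1: This is ¬(¬G ∧ U) ↑ (K ↔ ¬L).

¬G = ¬T = F
¬G ∧ U = F ∧ F = F
¬(¬G ∧ U) = ¬F = T
¬L = ¬F = T
K ↔ ¬L = T ↔ T = T
¬(¬G ∧ U) ↑ (K ↔ ¬L) = T ↑ T = F
Thus #1 is false.

#2: In symbols: (L ↔ ¬G) ↓ K

¬G = ¬T = F
L ↔ ¬G = F ↔ F = T
(L ↔ ¬G) ↓ K = T ↓ T = F
So #2 is false.

#3: Parsed as K ↑ ((U ∨ (L → G)) ⊕ L)

L → G = F → T = T
U ∨ (L → G) = F ∨ T = T
(U ∨ (L → G)) ⊕ L = T ⊕ F = T
K ↑ ((U ∨ (L → G)) ⊕ L) = T ↑ T = F
Hence #3 is false.

Count: 0.

0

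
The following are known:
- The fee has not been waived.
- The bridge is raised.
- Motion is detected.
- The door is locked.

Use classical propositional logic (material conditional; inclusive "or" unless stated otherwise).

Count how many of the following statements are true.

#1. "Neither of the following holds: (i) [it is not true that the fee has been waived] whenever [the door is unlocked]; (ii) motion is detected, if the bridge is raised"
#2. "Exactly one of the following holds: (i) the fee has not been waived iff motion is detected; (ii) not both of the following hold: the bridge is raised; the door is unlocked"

0

Let P = "the door is locked" (T), S = "the fee has been waived" (F), H = "the bridge is raised" (T), W = "motion is detected" (T).

#1: In symbols: (¬P → ¬S) ↓ (H → W)

¬P = ¬T = F
¬S = ¬F = T
¬P → ¬S = F → T = T
H → W = T → T = T
(¬P → ¬S) ↓ (H → W) = T ↓ T = F
Hence #1 is false.

#2: In symbols: (¬S ↔ W) ⊕ (H ↑ ¬P)

¬S = ¬F = T
¬S ↔ W = T ↔ T = T
¬P = ¬T = F
H ↑ ¬P = T ↑ F = T
(¬S ↔ W) ⊕ (H ↑ ¬P) = T ⊕ T = F
Hence #2 is false.

0 of the 2 statements are true (none).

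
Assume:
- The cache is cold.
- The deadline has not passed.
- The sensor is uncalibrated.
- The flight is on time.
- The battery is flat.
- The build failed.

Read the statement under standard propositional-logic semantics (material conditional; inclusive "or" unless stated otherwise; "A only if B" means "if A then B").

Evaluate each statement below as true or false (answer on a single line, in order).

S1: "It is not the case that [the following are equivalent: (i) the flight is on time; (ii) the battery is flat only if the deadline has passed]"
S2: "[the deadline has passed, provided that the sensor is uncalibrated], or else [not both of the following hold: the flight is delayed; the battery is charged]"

S1 T, S2 T

Let W = "the flight is delayed" (False), N = "the battery is charged" (False), K = "the deadline has passed" (False), L = "the sensor is calibrated" (False).

S1: Parsed as not (not W iff (not N -> K))

not W = not False = True
not N = not False = True
not N -> K = True -> False = False
not W iff (not N -> K) = True iff False = False
not (not W iff (not N -> K)) = not False = True
So S1 is true.

S2: Formalization: (not L -> K) or (W nand N)

not L = not False = True
not L -> K = True -> False = False
W nand N = False nand False = True
(not L -> K) or (W nand N) = False or True = True
Hence S2 is true.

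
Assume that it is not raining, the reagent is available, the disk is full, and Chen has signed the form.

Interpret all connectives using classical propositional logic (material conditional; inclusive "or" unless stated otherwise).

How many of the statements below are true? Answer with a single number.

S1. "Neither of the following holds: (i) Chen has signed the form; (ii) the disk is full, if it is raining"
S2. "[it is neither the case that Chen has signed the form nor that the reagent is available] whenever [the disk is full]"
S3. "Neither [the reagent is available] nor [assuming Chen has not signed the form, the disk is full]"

Let S = "Chen has signed the form" (T), P = "it is raining" (F), R = "the disk is full" (T), Q = "the reagent is available" (T).

S1: This is S ↓ (P → R).

P → R = F → T = T
S ↓ (P → R) = T ↓ T = F
Hence S1 is false.

S2: This is R → (S ↓ Q).

S ↓ Q = T ↓ T = F
R → (S ↓ Q) = T → F = F
Hence S2 is false.

S3: This is Q ↓ (¬S → R).

¬S = ¬T = F
¬S → R = F → T = T
Q ↓ (¬S → R) = T ↓ T = F
Thus S3 is false.

0 of the 3 statements are true (none).

0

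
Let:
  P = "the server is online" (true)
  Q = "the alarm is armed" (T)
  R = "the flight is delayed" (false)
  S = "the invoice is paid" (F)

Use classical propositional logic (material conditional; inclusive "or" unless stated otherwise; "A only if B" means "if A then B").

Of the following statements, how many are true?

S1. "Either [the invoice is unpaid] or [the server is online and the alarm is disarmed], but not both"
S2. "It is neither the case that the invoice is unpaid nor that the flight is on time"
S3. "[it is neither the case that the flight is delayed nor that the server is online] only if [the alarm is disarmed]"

2

S1: This is ¬S ⊕ (P ∧ ¬Q).

¬S = ¬F = T
¬Q = ¬T = F
P ∧ ¬Q = T ∧ F = F
¬S ⊕ (P ∧ ¬Q) = T ⊕ F = T
Hence S1 is true.

S2: Parsed as ¬S ↓ ¬R

¬S = ¬F = T
¬R = ¬F = T
¬S ↓ ¬R = T ↓ T = F
Hence S2 is false.

S3: In symbols: (R ↓ P) → ¬Q

R ↓ P = F ↓ T = F
¬Q = ¬T = F
(R ↓ P) → ¬Q = F → F = T
Thus S3 is true.

Count: 2.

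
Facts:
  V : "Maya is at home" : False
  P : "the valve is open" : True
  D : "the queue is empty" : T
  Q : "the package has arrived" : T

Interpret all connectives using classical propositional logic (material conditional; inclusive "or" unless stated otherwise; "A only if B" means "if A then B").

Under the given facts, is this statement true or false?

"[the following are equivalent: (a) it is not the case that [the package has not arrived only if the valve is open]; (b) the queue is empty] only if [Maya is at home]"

Parsed as (~(~Q -> P) <-> D) -> V

~Q = ~T = F
~Q -> P = F -> T = T
~(~Q -> P) = ~T = F
~(~Q -> P) <-> D = F <-> T = F
(~(~Q -> P) <-> D) -> V = F -> F = T

The statement is true.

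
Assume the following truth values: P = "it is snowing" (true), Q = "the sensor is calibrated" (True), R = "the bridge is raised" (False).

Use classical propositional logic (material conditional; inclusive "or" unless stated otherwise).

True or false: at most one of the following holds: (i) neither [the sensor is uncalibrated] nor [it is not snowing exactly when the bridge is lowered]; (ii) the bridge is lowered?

Values: Q=T, P=T, R=F.
Formalization: (¬Q ↓ (¬P ↔ ¬R)) ↑ ¬R

¬Q = ¬T = F
¬P = ¬T = F
¬R = ¬F = T
¬P ↔ ¬R = F ↔ T = F
¬Q ↓ (¬P ↔ ¬R) = F ↓ F = T
¬R = ¬F = T
(¬Q ↓ (¬P ↔ ¬R)) ↑ ¬R = T ↑ T = F

The statement is false.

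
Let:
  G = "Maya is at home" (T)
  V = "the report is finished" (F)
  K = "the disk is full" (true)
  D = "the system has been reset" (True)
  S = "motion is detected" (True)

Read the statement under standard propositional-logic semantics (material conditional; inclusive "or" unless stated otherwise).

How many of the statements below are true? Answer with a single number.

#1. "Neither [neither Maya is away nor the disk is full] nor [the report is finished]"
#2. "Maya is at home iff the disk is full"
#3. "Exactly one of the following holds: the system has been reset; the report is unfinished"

#1: In symbols: (~G nor K) nor V

~G = ~T = F
~G nor K = F nor T = F
(~G nor K) nor V = F nor F = T
So #1 is true.

#2: In symbols: G <-> K

G <-> K = T <-> T = T
So #2 is true.

#3: In symbols: D xor ~V

~V = ~F = T
D xor ~V = T xor T = F
Hence #3 is false.

Count: 2.

2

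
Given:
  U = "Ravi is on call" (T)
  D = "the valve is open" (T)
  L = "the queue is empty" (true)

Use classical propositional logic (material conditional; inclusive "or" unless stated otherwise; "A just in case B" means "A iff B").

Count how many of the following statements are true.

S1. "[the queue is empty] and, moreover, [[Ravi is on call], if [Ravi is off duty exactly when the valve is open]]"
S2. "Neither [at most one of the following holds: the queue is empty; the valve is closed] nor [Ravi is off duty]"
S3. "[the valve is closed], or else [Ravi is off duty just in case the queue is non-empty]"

S1: In symbols: L and ((not U iff D) -> U)

not U = not True = False
not U iff D = False iff True = False
(not U iff D) -> U = False -> True = True
L and ((not U iff D) -> U) = True and True = True
So S1 is true.

S2: Parsed as (L nand not D) nor not U

not D = not True = False
L nand not D = True nand False = True
not U = not True = False
(L nand not D) nor not U = True nor False = False
Hence S2 is false.

S3: In symbols: not D or (not U iff not L)

not D = not True = False
not U = not True = False
not L = not True = False
not U iff not L = False iff False = True
not D or (not U iff not L) = False or True = True
Hence S3 is true.

True statements: 2 (S1, S3).

2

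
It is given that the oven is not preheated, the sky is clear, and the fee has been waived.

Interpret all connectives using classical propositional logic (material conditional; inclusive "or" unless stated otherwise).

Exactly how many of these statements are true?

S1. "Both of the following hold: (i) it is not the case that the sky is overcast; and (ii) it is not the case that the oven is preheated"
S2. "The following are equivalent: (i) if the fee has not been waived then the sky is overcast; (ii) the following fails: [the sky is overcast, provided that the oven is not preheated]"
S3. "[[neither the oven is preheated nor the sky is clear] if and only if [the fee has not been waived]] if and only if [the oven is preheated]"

2

Let Q = "the sky is overcast" (False), P = "the oven is preheated" (False), R = "the fee has been waived" (True).

S1: In symbols: not Q and not P

not Q = not False = True
not P = not False = True
not Q and not P = True and True = True
Hence S1 is true.

S2: In symbols: (not R -> Q) iff not (not P -> Q)

not R = not True = False
not R -> Q = False -> False = True
not P = not False = True
not P -> Q = True -> False = False
not (not P -> Q) = not False = True
(not R -> Q) iff not (not P -> Q) = True iff True = True
So S2 is true.

S3: This is ((P nor not Q) iff not R) iff P.

not Q = not False = True
P nor not Q = False nor True = False
not R = not True = False
(P nor not Q) iff not R = False iff False = True
((P nor not Q) iff not R) iff P = True iff False = False
Hence S3 is false.

Count: 2.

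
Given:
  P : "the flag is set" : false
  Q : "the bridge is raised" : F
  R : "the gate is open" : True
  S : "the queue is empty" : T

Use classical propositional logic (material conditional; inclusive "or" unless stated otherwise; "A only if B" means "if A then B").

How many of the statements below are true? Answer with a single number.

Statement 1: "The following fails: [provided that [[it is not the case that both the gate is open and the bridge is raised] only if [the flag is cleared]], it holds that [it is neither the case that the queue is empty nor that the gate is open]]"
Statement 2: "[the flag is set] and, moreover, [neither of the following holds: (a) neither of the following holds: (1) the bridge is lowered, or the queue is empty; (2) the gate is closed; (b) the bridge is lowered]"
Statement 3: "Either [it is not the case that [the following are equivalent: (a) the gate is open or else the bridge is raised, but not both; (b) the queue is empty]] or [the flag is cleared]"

2

Statement 1: This is not (((R nand Q) -> not P) -> (S nor R)).

R nand Q = True nand False = True
not P = not False = True
(R nand Q) -> not P = True -> True = True
S nor R = True nor True = False
((R nand Q) -> not P) -> (S nor R) = True -> False = False
not (((R nand Q) -> not P) -> (S nor R)) = not False = True
So Statement 1 is true.

Statement 2: Formalization: P and (((not Q or S) nor not R) nor not Q)

not Q = not False = True
not Q or S = True or True = True
not R = not True = False
(not Q or S) nor not R = True nor False = False
not Q = not False = True
((not Q or S) nor not R) nor not Q = False nor True = False
P and (((not Q or S) nor not R) nor not Q) = False and False = False
So Statement 2 is false.

Statement 3: In symbols: not ((R xor Q) iff S) or not P

R xor Q = True xor False = True
(R xor Q) iff S = True iff True = True
not ((R xor Q) iff S) = not True = False
not P = not False = True
not ((R xor Q) iff S) or not P = False or True = True
Thus Statement 3 is true.

2 of the 3 statements are true (Statement 1, Statement 3).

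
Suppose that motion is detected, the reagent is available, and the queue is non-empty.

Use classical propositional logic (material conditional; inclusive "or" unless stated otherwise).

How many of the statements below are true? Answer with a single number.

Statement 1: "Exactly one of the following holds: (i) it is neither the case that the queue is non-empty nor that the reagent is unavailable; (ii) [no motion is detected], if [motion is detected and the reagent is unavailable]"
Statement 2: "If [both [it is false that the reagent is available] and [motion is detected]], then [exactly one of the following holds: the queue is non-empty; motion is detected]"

Let R = "the queue is empty" (F), Q = "the reagent is available" (T), P = "motion is detected" (T).

Statement 1: Parsed as (¬R ↓ ¬Q) ⊕ ((P ∧ ¬Q) → ¬P)

¬R = ¬F = T
¬Q = ¬T = F
¬R ↓ ¬Q = T ↓ F = F
¬Q = ¬T = F
P ∧ ¬Q = T ∧ F = F
¬P = ¬T = F
(P ∧ ¬Q) → ¬P = F → F = T
(¬R ↓ ¬Q) ⊕ ((P ∧ ¬Q) → ¬P) = F ⊕ T = T
So Statement 1 is true.

Statement 2: Formalization: (¬Q ∧ P) → (¬R ⊕ P)

¬Q = ¬T = F
¬Q ∧ P = F ∧ T = F
¬R = ¬F = T
¬R ⊕ P = T ⊕ T = F
(¬Q ∧ P) → (¬R ⊕ P) = F → F = T
Thus Statement 2 is true.

2 of the 2 statements are true.

2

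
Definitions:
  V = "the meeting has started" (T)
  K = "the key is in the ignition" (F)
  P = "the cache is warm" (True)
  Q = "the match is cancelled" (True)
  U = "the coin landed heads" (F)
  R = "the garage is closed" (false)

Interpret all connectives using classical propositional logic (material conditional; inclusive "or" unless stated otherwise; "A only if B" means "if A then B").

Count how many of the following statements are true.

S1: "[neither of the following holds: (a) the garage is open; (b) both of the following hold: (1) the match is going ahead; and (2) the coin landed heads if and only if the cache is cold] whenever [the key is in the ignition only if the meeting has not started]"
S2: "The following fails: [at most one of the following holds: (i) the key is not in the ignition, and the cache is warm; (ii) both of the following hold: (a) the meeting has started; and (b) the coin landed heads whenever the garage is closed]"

S1: Formalization: (K -> not V) -> (not R nor (not Q and (U iff not P)))

not V = not True = False
K -> not V = False -> False = True
not R = not False = True
not Q = not True = False
not P = not True = False
U iff not P = False iff False = True
not Q and (U iff not P) = False and True = False
not R nor (not Q and (U iff not P)) = True nor False = False
(K -> not V) -> (not R nor (not Q and (U iff not P))) = True -> False = False
Hence S1 is false.

S2: Parsed as not ((not K and P) nand (V and (R -> U)))

not K = not False = True
not K and P = True and True = True
R -> U = False -> False = True
V and (R -> U) = True and True = True
(not K and P) nand (V and (R -> U)) = True nand True = False
not ((not K and P) nand (V and (R -> U))) = not False = True
Thus S2 is true.

Count: 1.

1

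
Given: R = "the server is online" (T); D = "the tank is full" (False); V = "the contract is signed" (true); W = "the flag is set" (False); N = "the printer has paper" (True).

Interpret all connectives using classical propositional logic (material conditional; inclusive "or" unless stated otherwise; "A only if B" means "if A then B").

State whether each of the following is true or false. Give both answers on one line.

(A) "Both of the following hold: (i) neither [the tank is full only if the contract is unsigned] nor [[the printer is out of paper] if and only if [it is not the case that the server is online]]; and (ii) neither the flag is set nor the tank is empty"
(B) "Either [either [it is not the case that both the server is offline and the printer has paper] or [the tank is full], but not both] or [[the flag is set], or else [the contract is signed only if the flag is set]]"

(A): Parsed as ((D -> ~V) nor (~N <-> ~R)) & (W nor ~D)

~V = ~T = F
D -> ~V = F -> F = T
~N = ~T = F
~R = ~T = F
~N <-> ~R = F <-> F = T
(D -> ~V) nor (~N <-> ~R) = T nor T = F
~D = ~F = T
W nor ~D = F nor T = F
((D -> ~V) nor (~N <-> ~R)) & (W nor ~D) = F & F = F
Thus (A) is false.

(B): In symbols: ((~R nand N) xor D) | (W | (V -> W))

~R = ~T = F
~R nand N = F nand T = T
(~R nand N) xor D = T xor F = T
V -> W = T -> F = F
W | (V -> W) = F | F = F
((~R nand N) xor D) | (W | (V -> W)) = T | F = T
Hence (B) is true.

(A) F, (B) T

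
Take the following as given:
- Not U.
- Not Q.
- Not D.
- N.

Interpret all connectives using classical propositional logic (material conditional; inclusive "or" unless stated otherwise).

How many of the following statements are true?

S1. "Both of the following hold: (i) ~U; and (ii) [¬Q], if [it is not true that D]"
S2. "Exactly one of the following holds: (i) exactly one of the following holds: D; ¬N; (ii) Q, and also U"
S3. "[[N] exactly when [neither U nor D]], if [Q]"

2

S1: This is not U and (not D -> not Q).

not U = not False = True
not D = not False = True
not Q = not False = True
not D -> not Q = True -> True = True
not U and (not D -> not Q) = True and True = True
Hence S1 is true.

S2: Parsed as (D xor not N) xor (Q and U)

not N = not True = False
D xor not N = False xor False = False
Q and U = False and False = False
(D xor not N) xor (Q and U) = False xor False = False
Hence S2 is false.

S3: Formalization: Q -> (N iff (U nor D))

U nor D = False nor False = True
N iff (U nor D) = True iff True = True
Q -> (N iff (U nor D)) = False -> True = True
So S3 is true.

True statements: 2 (S1, S3).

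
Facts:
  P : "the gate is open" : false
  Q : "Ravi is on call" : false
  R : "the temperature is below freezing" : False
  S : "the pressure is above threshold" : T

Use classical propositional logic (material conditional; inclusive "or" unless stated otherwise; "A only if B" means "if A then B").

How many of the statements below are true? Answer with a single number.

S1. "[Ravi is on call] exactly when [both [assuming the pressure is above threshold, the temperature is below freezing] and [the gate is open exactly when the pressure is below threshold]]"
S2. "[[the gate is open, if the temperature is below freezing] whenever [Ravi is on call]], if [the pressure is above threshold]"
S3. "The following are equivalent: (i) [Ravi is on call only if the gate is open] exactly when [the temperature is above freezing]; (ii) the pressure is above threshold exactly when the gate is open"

S1: Parsed as Q iff ((S -> R) and (P iff not S))

S -> R = True -> False = False
not S = not True = False
P iff not S = False iff False = True
(S -> R) and (P iff not S) = False and True = False
Q iff ((S -> R) and (P iff not S)) = False iff False = True
Hence S1 is true.

S2: Parsed as S -> (Q -> (R -> P))

R -> P = False -> False = True
Q -> (R -> P) = False -> True = True
S -> (Q -> (R -> P)) = True -> True = True
Hence S2 is true.

S3: Parsed as ((Q -> P) iff not R) iff (S iff P)

Q -> P = False -> False = True
not R = not False = True
(Q -> P) iff not R = True iff True = True
S iff P = True iff False = False
((Q -> P) iff not R) iff (S iff P) = True iff False = False
Hence S3 is false.

True statements: 2 (S1, S2).

2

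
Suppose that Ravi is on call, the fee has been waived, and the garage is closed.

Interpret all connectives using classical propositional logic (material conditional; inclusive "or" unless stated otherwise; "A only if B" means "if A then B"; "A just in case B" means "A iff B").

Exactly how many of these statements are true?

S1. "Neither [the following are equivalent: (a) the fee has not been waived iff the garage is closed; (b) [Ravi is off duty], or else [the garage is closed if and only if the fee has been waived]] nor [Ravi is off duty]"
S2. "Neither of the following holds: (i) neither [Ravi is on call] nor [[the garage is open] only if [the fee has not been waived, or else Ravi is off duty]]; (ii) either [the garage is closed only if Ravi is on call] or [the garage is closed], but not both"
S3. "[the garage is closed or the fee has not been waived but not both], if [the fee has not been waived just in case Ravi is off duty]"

3

Let R = "the fee has been waived" (T), Q = "the garage is closed" (T), G = "Ravi is on call" (T).

S1: In symbols: ((~R <-> Q) <-> (~G | (Q <-> R))) nor ~G

~R = ~T = F
~R <-> Q = F <-> T = F
~G = ~T = F
Q <-> R = T <-> T = T
~G | (Q <-> R) = F | T = T
(~R <-> Q) <-> (~G | (Q <-> R)) = F <-> T = F
~G = ~T = F
((~R <-> Q) <-> (~G | (Q <-> R))) nor ~G = F nor F = T
Hence S1 is true.

S2: In symbols: (G nor (~Q -> (~R | ~G))) nor ((Q -> G) xor Q)

~Q = ~T = F
~R = ~T = F
~G = ~T = F
~R | ~G = F | F = F
~Q -> (~R | ~G) = F -> F = T
G nor (~Q -> (~R | ~G)) = T nor T = F
Q -> G = T -> T = T
(Q -> G) xor Q = T xor T = F
(G nor (~Q -> (~R | ~G))) nor ((Q -> G) xor Q) = F nor F = T
Hence S2 is true.

S3: Formalization: (~R <-> ~G) -> (Q xor ~R)

~R = ~T = F
~G = ~T = F
~R <-> ~G = F <-> F = T
~R = ~T = F
Q xor ~R = T xor F = T
(~R <-> ~G) -> (Q xor ~R) = T -> T = T
Hence S3 is true.

Count: 3.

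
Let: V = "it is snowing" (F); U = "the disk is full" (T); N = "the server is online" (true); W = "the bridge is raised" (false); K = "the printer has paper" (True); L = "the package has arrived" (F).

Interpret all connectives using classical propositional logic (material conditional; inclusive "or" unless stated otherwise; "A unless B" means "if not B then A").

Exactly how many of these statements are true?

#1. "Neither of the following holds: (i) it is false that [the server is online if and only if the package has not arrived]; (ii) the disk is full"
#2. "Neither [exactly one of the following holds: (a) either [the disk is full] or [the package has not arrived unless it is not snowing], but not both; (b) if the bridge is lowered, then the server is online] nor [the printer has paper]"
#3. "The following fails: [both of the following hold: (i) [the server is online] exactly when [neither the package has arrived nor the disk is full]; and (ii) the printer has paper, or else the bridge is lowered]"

#1: In symbols: ~(N <-> ~L) nor U

~L = ~F = T
N <-> ~L = T <-> T = T
~(N <-> ~L) = ~T = F
~(N <-> ~L) nor U = F nor T = F
So #1 is false.

#2: In symbols: ((U xor (~L | ~V)) xor (~W -> N)) nor K

~L = ~F = T
~V = ~F = T
~L | ~V = T | T = T
U xor (~L | ~V) = T xor T = F
~W = ~F = T
~W -> N = T -> T = T
(U xor (~L | ~V)) xor (~W -> N) = F xor T = T
((U xor (~L | ~V)) xor (~W -> N)) nor K = T nor T = F
So #2 is false.

#3: Parsed as ~((N <-> (L nor U)) & (K | ~W))

L nor U = F nor T = F
N <-> (L nor U) = T <-> F = F
~W = ~F = T
K | ~W = T | T = T
(N <-> (L nor U)) & (K | ~W) = F & T = F
~((N <-> (L nor U)) & (K | ~W)) = ~F = T
Thus #3 is true.

True statements: 1 (#3).

1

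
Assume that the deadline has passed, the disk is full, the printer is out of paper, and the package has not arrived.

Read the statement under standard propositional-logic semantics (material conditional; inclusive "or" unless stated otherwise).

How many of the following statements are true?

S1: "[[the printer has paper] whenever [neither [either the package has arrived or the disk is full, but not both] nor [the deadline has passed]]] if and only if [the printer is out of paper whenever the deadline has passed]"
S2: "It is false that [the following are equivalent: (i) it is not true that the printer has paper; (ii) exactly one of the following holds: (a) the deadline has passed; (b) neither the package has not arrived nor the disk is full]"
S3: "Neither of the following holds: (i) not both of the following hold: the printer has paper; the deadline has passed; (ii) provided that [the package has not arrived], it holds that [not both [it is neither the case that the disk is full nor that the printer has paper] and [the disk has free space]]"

1

Let S = "the package has arrived" (F), P = "the disk is full" (T), L = "the deadline has passed" (T), K = "the printer has paper" (F).

S1: Formalization: (((S ⊕ P) ↓ L) → K) ↔ (L → ¬K)

S ⊕ P = F ⊕ T = T
(S ⊕ P) ↓ L = T ↓ T = F
((S ⊕ P) ↓ L) → K = F → F = T
¬K = ¬F = T
L → ¬K = T → T = T
(((S ⊕ P) ↓ L) → K) ↔ (L → ¬K) = T ↔ T = T
So S1 is true.

S2: In symbols: ¬(¬K ↔ (L ⊕ (¬S ↓ P)))

¬K = ¬F = T
¬S = ¬F = T
¬S ↓ P = T ↓ T = F
L ⊕ (¬S ↓ P) = T ⊕ F = T
¬K ↔ (L ⊕ (¬S ↓ P)) = T ↔ T = T
¬(¬K ↔ (L ⊕ (¬S ↓ P))) = ¬T = F
Hence S2 is false.

S3: Parsed as (K ↑ L) ↓ (¬S → ((P ↓ K) ↑ ¬P))

K ↑ L = F ↑ T = T
¬S = ¬F = T
P ↓ K = T ↓ F = F
¬P = ¬T = F
(P ↓ K) ↑ ¬P = F ↑ F = T
¬S → ((P ↓ K) ↑ ¬P) = T → T = T
(K ↑ L) ↓ (¬S → ((P ↓ K) ↑ ¬P)) = T ↓ T = F
Hence S3 is false.

True statements: 1 (S1).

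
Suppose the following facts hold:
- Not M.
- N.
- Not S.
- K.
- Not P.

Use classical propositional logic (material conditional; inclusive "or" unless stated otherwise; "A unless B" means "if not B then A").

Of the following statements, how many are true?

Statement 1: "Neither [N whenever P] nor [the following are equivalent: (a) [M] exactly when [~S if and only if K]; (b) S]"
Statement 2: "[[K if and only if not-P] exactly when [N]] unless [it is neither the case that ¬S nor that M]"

Statement 1: Formalization: (P -> N) nor ((M <-> (~S <-> K)) <-> S)

P -> N = F -> T = T
~S = ~F = T
~S <-> K = T <-> T = T
M <-> (~S <-> K) = F <-> T = F
(M <-> (~S <-> K)) <-> S = F <-> F = T
(P -> N) nor ((M <-> (~S <-> K)) <-> S) = T nor T = F
Thus Statement 1 is false.

Statement 2: In symbols: ((K <-> ~P) <-> N) | (~S nor M)

~P = ~F = T
K <-> ~P = T <-> T = T
(K <-> ~P) <-> N = T <-> T = T
~S = ~F = T
~S nor M = T nor F = F
((K <-> ~P) <-> N) | (~S nor M) = T | F = T
So Statement 2 is true.

Count: 1.

1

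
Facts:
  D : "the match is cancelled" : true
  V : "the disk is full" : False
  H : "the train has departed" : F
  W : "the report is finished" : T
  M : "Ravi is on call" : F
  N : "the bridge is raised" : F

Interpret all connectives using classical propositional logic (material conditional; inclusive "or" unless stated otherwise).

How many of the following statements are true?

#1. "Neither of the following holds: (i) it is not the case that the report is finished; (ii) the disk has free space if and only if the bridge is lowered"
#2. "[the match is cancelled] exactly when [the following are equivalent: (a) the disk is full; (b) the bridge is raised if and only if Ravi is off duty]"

1

#1: In symbols: ~W nor (~V <-> ~N)

~W = ~T = F
~V = ~F = T
~N = ~F = T
~V <-> ~N = T <-> T = T
~W nor (~V <-> ~N) = F nor T = F
So #1 is false.

#2: This is D <-> (V <-> (N <-> ~M)).

~M = ~F = T
N <-> ~M = F <-> T = F
V <-> (N <-> ~M) = F <-> F = T
D <-> (V <-> (N <-> ~M)) = T <-> T = T
Thus #2 is true.

1 of the 2 statements is true.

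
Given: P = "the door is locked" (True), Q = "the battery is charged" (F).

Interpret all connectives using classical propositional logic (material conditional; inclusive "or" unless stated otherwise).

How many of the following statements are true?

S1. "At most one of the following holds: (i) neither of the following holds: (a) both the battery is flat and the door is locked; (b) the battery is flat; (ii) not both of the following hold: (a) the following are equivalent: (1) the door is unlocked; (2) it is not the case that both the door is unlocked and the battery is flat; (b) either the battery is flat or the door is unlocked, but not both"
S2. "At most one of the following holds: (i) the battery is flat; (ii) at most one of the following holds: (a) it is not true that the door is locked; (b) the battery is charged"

S1: In symbols: ((not Q and P) nor not Q) nand ((not P iff (not P nand not Q)) nand (not Q xor not P))

not Q = not False = True
not Q and P = True and True = True
not Q = not False = True
(not Q and P) nor not Q = True nor True = False
not P = not True = False
not P = not True = False
not Q = not False = True
not P nand not Q = False nand True = True
not P iff (not P nand not Q) = False iff True = False
not Q = not False = True
not P = not True = False
not Q xor not P = True xor False = True
(not P iff (not P nand not Q)) nand (not Q xor not P) = False nand True = True
((not Q and P) nor not Q) nand ((not P iff (not P nand not Q)) nand (not Q xor not P)) = False nand True = True
So S1 is true.

S2: This is not Q nand (not P nand Q).

not Q = not False = True
not P = not True = False
not P nand Q = False nand False = True
not Q nand (not P nand Q) = True nand True = False
So S2 is false.

1 of the 2 statements is true (S1).

1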